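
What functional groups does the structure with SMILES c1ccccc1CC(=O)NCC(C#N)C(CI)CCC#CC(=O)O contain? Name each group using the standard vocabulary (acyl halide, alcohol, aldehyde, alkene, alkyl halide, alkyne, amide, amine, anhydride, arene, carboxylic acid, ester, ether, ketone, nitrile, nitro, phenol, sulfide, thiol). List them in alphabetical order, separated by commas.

alkyl halide, alkyne, amide, arene, carboxylic acid, nitrile

C6H5– phenyl ring → arene.
–C(=O)–N– linkage → amide (the N is not an amine).
pendant –C≡N: nitrile.
pendant –CH2X: halogen on sp³ carbon → alkyl halide.
C≡C triple bond → alkyne.
–COOH: carbonyl C bonded to –OH and C → carboxylic acid (the –OH is not a separate alcohol).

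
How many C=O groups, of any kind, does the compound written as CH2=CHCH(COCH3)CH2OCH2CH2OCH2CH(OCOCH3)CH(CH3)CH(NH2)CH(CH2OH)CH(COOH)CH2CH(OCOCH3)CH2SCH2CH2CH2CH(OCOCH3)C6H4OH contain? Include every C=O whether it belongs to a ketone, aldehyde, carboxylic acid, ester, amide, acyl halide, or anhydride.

5

CH(COCH3): ketone, 1 C=O (running total 1).
CH(OCOCH3): ester, 1 C=O (running total 2).
CH(COOH): carboxylic acid, 1 C=O (running total 3).
CH(OCOCH3): ester, 1 C=O (running total 4).
CH(OCOCH3): ester, 1 C=O (running total 5).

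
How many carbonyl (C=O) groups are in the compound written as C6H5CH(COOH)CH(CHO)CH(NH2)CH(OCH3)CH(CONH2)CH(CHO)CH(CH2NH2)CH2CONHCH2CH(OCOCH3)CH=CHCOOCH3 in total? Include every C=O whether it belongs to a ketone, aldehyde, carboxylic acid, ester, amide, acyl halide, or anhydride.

7

CH(COOH): carboxylic acid, 1 C=O (running total 1).
CH(CHO): aldehyde, 1 C=O (running total 2).
CH(CONH2): amide, 1 C=O (running total 3).
CH(CHO): aldehyde, 1 C=O (running total 4).
CH2CONHCH2: amide, 1 C=O (running total 5).
CH(OCOCH3): ester, 1 C=O (running total 6).
COOCH3: ester, 1 C=O (running total 7).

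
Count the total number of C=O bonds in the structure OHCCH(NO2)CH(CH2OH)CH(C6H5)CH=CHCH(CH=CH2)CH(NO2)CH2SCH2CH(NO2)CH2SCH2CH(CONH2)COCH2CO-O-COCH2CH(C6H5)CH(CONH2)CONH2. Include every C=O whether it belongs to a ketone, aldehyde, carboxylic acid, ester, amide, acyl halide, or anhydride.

OHC: aldehyde, 1 C=O (running total 1).
CH(CONH2): amide, 1 C=O (running total 2).
CO: ketone, 1 C=O (running total 3).
CH2CO-O-COCH2: anhydride, 2 C=O (running total 5).
CH(CONH2): amide, 1 C=O (running total 6).
CONH2: amide, 1 C=O (running total 7).

7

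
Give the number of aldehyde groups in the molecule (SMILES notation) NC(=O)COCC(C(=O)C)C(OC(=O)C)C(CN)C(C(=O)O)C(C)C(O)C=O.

1

Taking each segment in turn:
  H2NCO: –C(=O)NH2: carbonyl C bonded to C and to N → amide (the N is not a separate amine).
  CH2OCH2: C–O–C with sp³ carbons on both sides and no adjacent C=O → ether.
  CH(COCH3): pendant –COCH3: carbonyl C bonded to two carbons → ketone.
  CH(OCOCH3): pendant –OC(=O)CH3: an acyloxy group → ester.
  CH(CH2NH2): pendant –CH2NH2: N on sp³ C, no adjacent C=O → amine.
  CH(COOH): pendant –COOH: carbonyl C bonded to C and –OH → carboxylic acid.
  CH(OH): –OH on an sp³ carbon → alcohol (secondary).
  CHO: terminal –CHO: carbonyl C bonded to H and C → aldehyde.
Aldehyde appears at: CHO → 1.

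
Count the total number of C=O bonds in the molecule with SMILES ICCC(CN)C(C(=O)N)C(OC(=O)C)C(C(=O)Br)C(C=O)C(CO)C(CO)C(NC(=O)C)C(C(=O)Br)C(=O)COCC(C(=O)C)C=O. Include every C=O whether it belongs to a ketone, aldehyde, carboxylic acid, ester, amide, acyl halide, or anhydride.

9

CH(CONH2): amide, 1 C=O (running total 1).
CH(OCOCH3): ester, 1 C=O (running total 2).
CH(COBr): acyl halide, 1 C=O (running total 3).
CH(CHO): aldehyde, 1 C=O (running total 4).
CH(NHCOCH3): amide, 1 C=O (running total 5).
CH(COBr): acyl halide, 1 C=O (running total 6).
CO: ketone, 1 C=O (running total 7).
CH(COCH3): ketone, 1 C=O (running total 8).
CHO: aldehyde, 1 C=O (running total 9).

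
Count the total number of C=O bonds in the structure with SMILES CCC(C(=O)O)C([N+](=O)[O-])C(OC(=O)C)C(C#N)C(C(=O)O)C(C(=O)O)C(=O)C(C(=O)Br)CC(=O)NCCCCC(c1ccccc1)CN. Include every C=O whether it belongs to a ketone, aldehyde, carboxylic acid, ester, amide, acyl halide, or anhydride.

7

CH(COOH): carboxylic acid, 1 C=O (running total 1).
CH(OCOCH3): ester, 1 C=O (running total 2).
CH(COOH): carboxylic acid, 1 C=O (running total 3).
CH(COOH): carboxylic acid, 1 C=O (running total 4).
CO: ketone, 1 C=O (running total 5).
CH(COBr): acyl halide, 1 C=O (running total 6).
CH2CONHCH2: amide, 1 C=O (running total 7).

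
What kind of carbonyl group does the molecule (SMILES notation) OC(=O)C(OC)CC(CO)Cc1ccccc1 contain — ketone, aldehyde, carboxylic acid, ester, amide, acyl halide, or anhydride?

carboxylic acid

The carbonyl is in the HOOC segment: –COOH: carbonyl C bonded to –OH and C → carboxylic acid (the –OH is not a separate alcohol).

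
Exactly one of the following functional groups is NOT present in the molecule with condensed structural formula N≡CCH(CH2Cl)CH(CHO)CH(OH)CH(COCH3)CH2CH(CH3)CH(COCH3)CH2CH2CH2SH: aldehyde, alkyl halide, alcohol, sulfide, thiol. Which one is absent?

aldehyde: present (CH(CHO) — pendant –CHO: carbonyl C bonded to C and H → aldehyde).
alcohol: present (CH(OH) — –OH on an sp³ carbon → alcohol (secondary)).
thiol: present (CH2SH — –SH on an sp³ carbon → thiol).
alkyl halide: present (CH(CH2Cl) — pendant –CH2X: halogen on sp³ carbon → alkyl halide).
sulfide: no segment matches this pattern.

sulfide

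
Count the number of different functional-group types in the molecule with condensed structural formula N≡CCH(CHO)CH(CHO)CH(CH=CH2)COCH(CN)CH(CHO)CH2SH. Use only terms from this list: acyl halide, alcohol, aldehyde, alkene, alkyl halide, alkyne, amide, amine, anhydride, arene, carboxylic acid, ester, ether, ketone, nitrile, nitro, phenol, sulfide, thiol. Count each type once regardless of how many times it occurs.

Working along the chain:
  N≡C: N≡C–: carbon triple-bonded to nitrogen → nitrile.
  CH(CHO): pendant –CHO: carbonyl C bonded to C and H → aldehyde.
  CH(CHO): pendant –CHO: carbonyl C bonded to C and H → aldehyde.
  CH(CH=CH2): pendant –CH=CH2: C=C double bond → alkene.
  CO: –C(=O)– with carbon on both sides → ketone.
  CH(CN): pendant –C≡N: nitrile.
  CH(CHO): pendant –CHO: carbonyl C bonded to C and H → aldehyde.
  CH2SH: –SH on an sp³ carbon → thiol.
Distinct types present: aldehyde, alkene, ketone, nitrile, thiol.

5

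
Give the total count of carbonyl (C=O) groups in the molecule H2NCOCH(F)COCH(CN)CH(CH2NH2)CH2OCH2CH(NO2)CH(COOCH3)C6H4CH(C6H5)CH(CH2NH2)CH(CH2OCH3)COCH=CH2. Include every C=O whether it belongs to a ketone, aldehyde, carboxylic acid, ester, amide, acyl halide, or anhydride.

H2NCO: amide, 1 C=O (running total 1).
CO: ketone, 1 C=O (running total 2).
CH(COOCH3): ester, 1 C=O (running total 3).
CO: ketone, 1 C=O (running total 4).

4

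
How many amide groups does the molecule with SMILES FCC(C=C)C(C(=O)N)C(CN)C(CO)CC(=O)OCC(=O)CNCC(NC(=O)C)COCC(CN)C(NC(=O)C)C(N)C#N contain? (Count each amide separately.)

3

Reading the structure from left to right:
  FCH2: halogen on an sp³ carbon → alkyl halide.
  CH(CH=CH2): pendant –CH=CH2: C=C double bond → alkene.
  CH(CONH2): pendant –CONH2: carbonyl C bonded to C and N → amide.
  CH(CH2NH2): pendant –CH2NH2: N on sp³ C, no adjacent C=O → amine.
  CH(CH2OH): pendant –CH2OH on an sp³ backbone C → alcohol.
  CH2COOCH2: –C(=O)–O–C with C on the carbonyl side → ester.
  CO: –C(=O)– with carbon on both sides → ketone.
  CH2NHCH2: C–N–C with sp³ carbons and no adjacent C=O → amine (secondary).
  CH(NHCOCH3): pendant –NHC(=O)CH3: N bonded to a carbonyl → amide (not amine).
  CH2OCH2: C–O–C with sp³ carbons on both sides and no adjacent C=O → ether.
  CH(CH2NH2): pendant –CH2NH2: N on sp³ C, no adjacent C=O → amine.
  CH(NHCOCH3): pendant –NHC(=O)CH3: N bonded to a carbonyl → amide (not amine).
  CH(NH2): –NH2 on an sp³ carbon with no adjacent C=O → amine.
  CN: –C≡N: carbon triple-bonded to nitrogen → nitrile.
Amide appears at: CH(CONH2), CH(NHCOCH3), CH(NHCOCH3) → 3.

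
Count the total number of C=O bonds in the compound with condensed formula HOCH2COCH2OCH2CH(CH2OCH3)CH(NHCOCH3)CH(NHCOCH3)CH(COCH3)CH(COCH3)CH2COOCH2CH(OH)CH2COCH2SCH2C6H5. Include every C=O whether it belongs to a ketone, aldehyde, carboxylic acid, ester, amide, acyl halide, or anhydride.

CO: ketone, 1 C=O (running total 1).
CH(NHCOCH3): amide, 1 C=O (running total 2).
CH(NHCOCH3): amide, 1 C=O (running total 3).
CH(COCH3): ketone, 1 C=O (running total 4).
CH(COCH3): ketone, 1 C=O (running total 5).
CH2COOCH2: ester, 1 C=O (running total 6).
CO: ketone, 1 C=O (running total 7).

7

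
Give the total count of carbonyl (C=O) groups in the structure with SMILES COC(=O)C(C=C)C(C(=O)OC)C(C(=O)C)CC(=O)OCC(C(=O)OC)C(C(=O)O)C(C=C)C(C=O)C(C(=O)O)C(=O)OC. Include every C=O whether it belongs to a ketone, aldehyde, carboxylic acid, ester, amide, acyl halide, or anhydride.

CH3OOC: ester, 1 C=O (running total 1).
CH(COOCH3): ester, 1 C=O (running total 2).
CH(COCH3): ketone, 1 C=O (running total 3).
CH2COOCH2: ester, 1 C=O (running total 4).
CH(COOCH3): ester, 1 C=O (running total 5).
CH(COOH): carboxylic acid, 1 C=O (running total 6).
CH(CHO): aldehyde, 1 C=O (running total 7).
CH(COOH): carboxylic acid, 1 C=O (running total 8).
COOCH3: ester, 1 C=O (running total 9).

9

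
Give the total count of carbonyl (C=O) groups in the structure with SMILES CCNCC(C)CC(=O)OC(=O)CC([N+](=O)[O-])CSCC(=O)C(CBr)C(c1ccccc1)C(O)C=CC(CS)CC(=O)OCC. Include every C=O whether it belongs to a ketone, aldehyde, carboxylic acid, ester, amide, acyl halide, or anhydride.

CH2CO-O-COCH2: anhydride, 2 C=O (running total 2).
CO: ketone, 1 C=O (running total 3).
COOCH2CH3: ester, 1 C=O (running total 4).

4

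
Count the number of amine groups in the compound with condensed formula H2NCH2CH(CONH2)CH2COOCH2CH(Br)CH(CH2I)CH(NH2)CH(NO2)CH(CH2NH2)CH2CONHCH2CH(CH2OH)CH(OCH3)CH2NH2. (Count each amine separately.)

4

Taking each segment in turn:
  H2NCH2: –NH2 on an sp³ carbon with no adjacent C=O → amine.
  CH(CONH2): pendant –CONH2: carbonyl C bonded to C and N → amide.
  CH2COOCH2: –C(=O)–O–C with C on the carbonyl side → ester.
  CH(Br): halogen on an sp³ carbon → alkyl halide.
  CH(CH2I): pendant –CH2X: halogen on sp³ carbon → alkyl halide.
  CH(NH2): –NH2 on an sp³ carbon with no adjacent C=O → amine.
  CH(NO2): –NO2 on an sp³ carbon → nitro (the N=O is not a carbonyl).
  CH(CH2NH2): pendant –CH2NH2: N on sp³ C, no adjacent C=O → amine.
  CH2CONHCH2: –C(=O)–N– linkage → amide (the N is not an amine).
  CH(CH2OH): pendant –CH2OH on an sp³ backbone C → alcohol.
  CH(OCH3): pendant –OCH3: C–O–C with sp³ C, no adjacent C=O → ether.
  CH2NH2: –NH2 on an sp³ carbon with no adjacent C=O → amine.
Amine appears at: H2NCH2, CH(NH2), CH(CH2NH2), CH2NH2 → 4.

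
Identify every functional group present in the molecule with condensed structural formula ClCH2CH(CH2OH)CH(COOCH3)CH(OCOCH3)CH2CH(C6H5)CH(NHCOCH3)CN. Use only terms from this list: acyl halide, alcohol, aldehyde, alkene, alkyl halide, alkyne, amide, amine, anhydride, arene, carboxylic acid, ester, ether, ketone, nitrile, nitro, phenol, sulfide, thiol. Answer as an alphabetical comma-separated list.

alcohol, alkyl halide, amide, arene, ester, nitrile

Taking each segment in turn:
  ClCH2: halogen on an sp³ carbon → alkyl halide.
  CH(CH2OH): pendant –CH2OH on an sp³ backbone C → alcohol.
  CH(COOCH3): pendant –COOCH3: carbonyl C bonded to C and –OCH3 → ester.
  CH(OCOCH3): pendant –OC(=O)CH3: an acyloxy group → ester.
  CH(C6H5): pendant –C6H5: benzene ring → arene.
  CH(NHCOCH3): pendant –NHC(=O)CH3: N bonded to a carbonyl → amide (not amine).
  CN: –C≡N: carbon triple-bonded to nitrogen → nitrile.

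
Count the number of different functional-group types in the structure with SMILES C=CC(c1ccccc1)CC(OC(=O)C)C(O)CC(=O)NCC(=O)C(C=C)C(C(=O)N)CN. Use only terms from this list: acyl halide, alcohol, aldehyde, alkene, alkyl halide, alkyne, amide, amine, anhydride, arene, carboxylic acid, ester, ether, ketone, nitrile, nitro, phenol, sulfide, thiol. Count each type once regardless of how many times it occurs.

Working along the chain:
  CH2=CH: C=C double bond → alkene.
  CH(C6H5): pendant –C6H5: benzene ring → arene.
  CH(OCOCH3): pendant –OC(=O)CH3: an acyloxy group → ester.
  CH(OH): –OH on an sp³ carbon → alcohol (secondary).
  CH2CONHCH2: –C(=O)–N– linkage → amide (the N is not an amine).
  CO: –C(=O)– with carbon on both sides → ketone.
  CH(CH=CH2): pendant –CH=CH2: C=C double bond → alkene.
  CH(CONH2): pendant –CONH2: carbonyl C bonded to C and N → amide.
  CH2NH2: –NH2 on an sp³ carbon with no adjacent C=O → amine.
Distinct types present: alcohol, alkene, amide, amine, arene, ester, ketone.

7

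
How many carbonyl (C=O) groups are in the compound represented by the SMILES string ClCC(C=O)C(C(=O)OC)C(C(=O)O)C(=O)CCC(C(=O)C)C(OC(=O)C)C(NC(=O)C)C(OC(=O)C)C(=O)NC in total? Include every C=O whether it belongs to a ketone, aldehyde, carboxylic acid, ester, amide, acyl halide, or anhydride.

CH(CHO): aldehyde, 1 C=O (running total 1).
CH(COOCH3): ester, 1 C=O (running total 2).
CH(COOH): carboxylic acid, 1 C=O (running total 3).
CO: ketone, 1 C=O (running total 4).
CH(COCH3): ketone, 1 C=O (running total 5).
CH(OCOCH3): ester, 1 C=O (running total 6).
CH(NHCOCH3): amide, 1 C=O (running total 7).
CH(OCOCH3): ester, 1 C=O (running total 8).
CONHCH3: amide, 1 C=O (running total 9).

9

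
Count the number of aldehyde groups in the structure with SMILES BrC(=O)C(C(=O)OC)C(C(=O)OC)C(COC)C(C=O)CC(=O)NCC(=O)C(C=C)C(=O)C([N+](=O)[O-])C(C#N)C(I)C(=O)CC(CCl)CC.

1

–C(=O)Br: carbonyl C bonded to C and to a halogen → acyl halide (not alkyl halide).
pendant –COOCH3: carbonyl C bonded to C and –OCH3 → ester.
pendant –COOCH3: carbonyl C bonded to C and –OCH3 → ester.
pendant –CH2OCH3: C–O–C linkage → ether.
pendant –CHO: carbonyl C bonded to C and H → aldehyde.
–C(=O)–N– linkage → amide (the N is not an amine).
–C(=O)– with carbon on both sides → ketone.
pendant –CH=CH2: C=C double bond → alkene.
–C(=O)– with carbon on both sides → ketone.
–NO2 on an sp³ carbon → nitro (the N=O is not a carbonyl).
pendant –C≡N: nitrile.
halogen on an sp³ carbon → alkyl halide.
–C(=O)– with carbon on both sides → ketone.
pendant –CH2X: halogen on sp³ carbon → alkyl halide.
Aldehyde appears at: CH(CHO) → 1.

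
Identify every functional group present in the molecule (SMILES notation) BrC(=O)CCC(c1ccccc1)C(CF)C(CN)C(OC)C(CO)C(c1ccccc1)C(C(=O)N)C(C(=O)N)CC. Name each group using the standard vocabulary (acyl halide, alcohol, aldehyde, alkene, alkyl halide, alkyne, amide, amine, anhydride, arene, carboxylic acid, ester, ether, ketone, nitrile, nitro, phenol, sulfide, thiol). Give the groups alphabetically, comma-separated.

Reading the structure from left to right:
  BrCO: –C(=O)Br: carbonyl C bonded to C and to a halogen → acyl halide (not alkyl halide).
  CH(C6H5): pendant –C6H5: benzene ring → arene.
  CH(CH2F): pendant –CH2X: halogen on sp³ carbon → alkyl halide.
  CH(CH2NH2): pendant –CH2NH2: N on sp³ C, no adjacent C=O → amine.
  CH(OCH3): pendant –OCH3: C–O–C with sp³ C, no adjacent C=O → ether.
  CH(CH2OH): pendant –CH2OH on an sp³ backbone C → alcohol.
  CH(C6H5): pendant –C6H5: benzene ring → arene.
  CH(CONH2): pendant –CONH2: carbonyl C bonded to C and N → amide.
  CH(CONH2): pendant –CONH2: carbonyl C bonded to C and N → amide.

acyl halide, alcohol, alkyl halide, amide, amine, arene, ether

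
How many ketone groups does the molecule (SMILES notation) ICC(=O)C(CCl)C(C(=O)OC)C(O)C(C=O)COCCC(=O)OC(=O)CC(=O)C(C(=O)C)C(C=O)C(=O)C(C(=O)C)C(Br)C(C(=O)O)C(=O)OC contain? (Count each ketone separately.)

halogen on an sp³ carbon → alkyl halide.
–C(=O)– with carbon on both sides → ketone.
pendant –CH2X: halogen on sp³ carbon → alkyl halide.
pendant –COOCH3: carbonyl C bonded to C and –OCH3 → ester.
–OH on an sp³ carbon → alcohol (secondary).
pendant –CHO: carbonyl C bonded to C and H → aldehyde.
C–O–C with sp³ carbons on both sides and no adjacent C=O → ether.
two acyl groups sharing one oxygen, –C(=O)–O–C(=O)– → anhydride.
–C(=O)– with carbon on both sides → ketone.
pendant –COCH3: carbonyl C bonded to two carbons → ketone.
pendant –CHO: carbonyl C bonded to C and H → aldehyde.
–C(=O)– with carbon on both sides → ketone.
pendant –COCH3: carbonyl C bonded to two carbons → ketone.
halogen on an sp³ carbon → alkyl halide.
pendant –COOH: carbonyl C bonded to C and –OH → carboxylic acid.
–C(=O)OCH3: carbonyl C bonded to C and to –OCH3 → ester (not ketone + ether).
Ketone appears at: CO, CO, CH(COCH3), CO, CH(COCH3) → 5.

5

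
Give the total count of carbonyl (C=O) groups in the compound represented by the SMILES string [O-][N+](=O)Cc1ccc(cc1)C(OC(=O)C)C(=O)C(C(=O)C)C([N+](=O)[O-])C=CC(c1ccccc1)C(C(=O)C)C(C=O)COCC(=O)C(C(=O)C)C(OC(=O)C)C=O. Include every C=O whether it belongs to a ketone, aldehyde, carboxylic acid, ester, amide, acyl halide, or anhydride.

CH(OCOCH3): ester, 1 C=O (running total 1).
CO: ketone, 1 C=O (running total 2).
CH(COCH3): ketone, 1 C=O (running total 3).
CH(COCH3): ketone, 1 C=O (running total 4).
CH(CHO): aldehyde, 1 C=O (running total 5).
CO: ketone, 1 C=O (running total 6).
CH(COCH3): ketone, 1 C=O (running total 7).
CH(OCOCH3): ester, 1 C=O (running total 8).
CHO: aldehyde, 1 C=O (running total 9).

9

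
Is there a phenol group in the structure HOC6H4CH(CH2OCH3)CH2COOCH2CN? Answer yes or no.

yes

Working along the chain:
  HOC6H4: –OH attached directly to an aromatic ring → phenol (not alcohol); the ring itself is an arene.
  CH(CH2OCH3): pendant –CH2OCH3: C–O–C linkage → ether.
  CH2COOCH2: –C(=O)–O–C with C on the carbonyl side → ester.
  CN: –C≡N: carbon triple-bonded to nitrogen → nitrile.
The HOC6H4 segment supplies the phenol: –OH attached directly to an aromatic ring → phenol (not alcohol); the ring itself is an arene.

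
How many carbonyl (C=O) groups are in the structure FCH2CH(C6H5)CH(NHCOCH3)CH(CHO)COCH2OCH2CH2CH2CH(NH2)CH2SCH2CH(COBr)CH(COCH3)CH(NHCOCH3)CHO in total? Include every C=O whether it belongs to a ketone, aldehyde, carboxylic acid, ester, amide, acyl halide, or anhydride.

7

CH(NHCOCH3): amide, 1 C=O (running total 1).
CH(CHO): aldehyde, 1 C=O (running total 2).
CO: ketone, 1 C=O (running total 3).
CH(COBr): acyl halide, 1 C=O (running total 4).
CH(COCH3): ketone, 1 C=O (running total 5).
CH(NHCOCH3): amide, 1 C=O (running total 6).
CHO: aldehyde, 1 C=O (running total 7).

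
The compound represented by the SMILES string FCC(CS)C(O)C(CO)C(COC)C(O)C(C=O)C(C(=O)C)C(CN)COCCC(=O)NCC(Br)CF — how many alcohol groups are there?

halogen on an sp³ carbon → alkyl halide.
pendant –CH2SH → thiol.
–OH on an sp³ carbon → alcohol (secondary).
pendant –CH2OH on an sp³ backbone C → alcohol.
pendant –CH2OCH3: C–O–C linkage → ether.
–OH on an sp³ carbon → alcohol (secondary).
pendant –CHO: carbonyl C bonded to C and H → aldehyde.
pendant –COCH3: carbonyl C bonded to two carbons → ketone.
pendant –CH2NH2: N on sp³ C, no adjacent C=O → amine.
C–O–C with sp³ carbons on both sides and no adjacent C=O → ether.
–C(=O)–N– linkage → amide (the N is not an amine).
halogen on an sp³ carbon → alkyl halide.
halogen on an sp³ carbon → alkyl halide.
Alcohol appears at: CH(OH), CH(CH2OH), CH(OH) → 3.

3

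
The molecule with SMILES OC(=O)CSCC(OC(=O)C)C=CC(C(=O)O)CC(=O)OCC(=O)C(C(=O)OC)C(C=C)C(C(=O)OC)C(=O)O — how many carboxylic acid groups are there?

–COOH: carbonyl C bonded to –OH and C → carboxylic acid (the –OH is not a separate alcohol).
C–S–C linkage → sulfide (thioether).
pendant –OC(=O)CH3: an acyloxy group → ester.
C=C double bond → alkene.
pendant –COOH: carbonyl C bonded to C and –OH → carboxylic acid.
–C(=O)–O–C with C on the carbonyl side → ester.
–C(=O)– with carbon on both sides → ketone.
pendant –COOCH3: carbonyl C bonded to C and –OCH3 → ester.
pendant –CH=CH2: C=C double bond → alkene.
pendant –COOCH3: carbonyl C bonded to C and –OCH3 → ester.
–COOH: carbonyl C bonded to –OH and C → carboxylic acid (the –OH is not a separate alcohol).
Carboxylic acid appears at: HOOC, CH(COOH), COOH → 3.

3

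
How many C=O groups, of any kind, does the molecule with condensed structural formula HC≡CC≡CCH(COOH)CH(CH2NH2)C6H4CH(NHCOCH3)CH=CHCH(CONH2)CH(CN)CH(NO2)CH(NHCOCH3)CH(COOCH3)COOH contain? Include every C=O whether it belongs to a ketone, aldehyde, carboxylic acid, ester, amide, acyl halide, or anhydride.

6

CH(COOH): carboxylic acid, 1 C=O (running total 1).
CH(NHCOCH3): amide, 1 C=O (running total 2).
CH(CONH2): amide, 1 C=O (running total 3).
CH(NHCOCH3): amide, 1 C=O (running total 4).
CH(COOCH3): ester, 1 C=O (running total 5).
COOH: carboxylic acid, 1 C=O (running total 6).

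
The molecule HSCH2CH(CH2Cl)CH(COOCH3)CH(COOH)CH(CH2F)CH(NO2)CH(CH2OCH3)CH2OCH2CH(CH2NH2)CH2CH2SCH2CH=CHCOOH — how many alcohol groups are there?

0

–SH on an sp³ carbon → thiol.
pendant –CH2X: halogen on sp³ carbon → alkyl halide.
pendant –COOCH3: carbonyl C bonded to C and –OCH3 → ester.
pendant –COOH: carbonyl C bonded to C and –OH → carboxylic acid.
pendant –CH2X: halogen on sp³ carbon → alkyl halide.
–NO2 on an sp³ carbon → nitro (the N=O is not a carbonyl).
pendant –CH2OCH3: C–O–C linkage → ether.
C–O–C with sp³ carbons on both sides and no adjacent C=O → ether.
pendant –CH2NH2: N on sp³ C, no adjacent C=O → amine.
C–S–C linkage → sulfide (thioether).
C=C double bond → alkene.
–COOH: carbonyl C bonded to –OH and C → carboxylic acid (the –OH is not a separate alcohol).
No segment is a alcohol: HSCH2 is thiol, not alcohol; CH(COOH) is carboxylic acid, not alcohol; CH(CH2OCH3) is ether, not alcohol. → 0.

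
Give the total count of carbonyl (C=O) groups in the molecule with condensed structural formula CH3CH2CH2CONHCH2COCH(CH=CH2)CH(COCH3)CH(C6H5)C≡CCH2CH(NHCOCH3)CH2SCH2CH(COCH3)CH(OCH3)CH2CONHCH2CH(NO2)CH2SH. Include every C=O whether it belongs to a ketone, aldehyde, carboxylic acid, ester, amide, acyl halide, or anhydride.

6

CH2CONHCH2: amide, 1 C=O (running total 1).
CO: ketone, 1 C=O (running total 2).
CH(COCH3): ketone, 1 C=O (running total 3).
CH(NHCOCH3): amide, 1 C=O (running total 4).
CH(COCH3): ketone, 1 C=O (running total 5).
CH2CONHCH2: amide, 1 C=O (running total 6).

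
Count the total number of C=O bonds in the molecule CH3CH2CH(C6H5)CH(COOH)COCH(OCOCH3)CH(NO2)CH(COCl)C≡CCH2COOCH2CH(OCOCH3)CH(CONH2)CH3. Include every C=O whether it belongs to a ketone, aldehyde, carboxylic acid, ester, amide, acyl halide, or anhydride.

7

CH(COOH): carboxylic acid, 1 C=O (running total 1).
CO: ketone, 1 C=O (running total 2).
CH(OCOCH3): ester, 1 C=O (running total 3).
CH(COCl): acyl halide, 1 C=O (running total 4).
CH2COOCH2: ester, 1 C=O (running total 5).
CH(OCOCH3): ester, 1 C=O (running total 6).
CH(CONH2): amide, 1 C=O (running total 7).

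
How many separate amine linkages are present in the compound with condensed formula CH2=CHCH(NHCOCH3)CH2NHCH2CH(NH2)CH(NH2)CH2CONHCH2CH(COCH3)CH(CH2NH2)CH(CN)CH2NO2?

4

C=C double bond → alkene.
pendant –NHC(=O)CH3: N bonded to a carbonyl → amide (not amine).
C–N–C with sp³ carbons and no adjacent C=O → amine (secondary).
–NH2 on an sp³ carbon with no adjacent C=O → amine.
–NH2 on an sp³ carbon with no adjacent C=O → amine.
–C(=O)–N– linkage → amide (the N is not an amine).
pendant –COCH3: carbonyl C bonded to two carbons → ketone.
pendant –CH2NH2: N on sp³ C, no adjacent C=O → amine.
pendant –C≡N: nitrile.
–NO2 on carbon → nitro group.
Amine appears at: CH2NHCH2, CH(NH2), CH(NH2), CH(CH2NH2) → 4.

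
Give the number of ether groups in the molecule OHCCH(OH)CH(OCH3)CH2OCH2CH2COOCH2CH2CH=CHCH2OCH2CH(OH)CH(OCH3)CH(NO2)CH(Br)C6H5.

Working along the chain:
  OHC: terminal –CHO: carbonyl C bonded to H and C → aldehyde.
  CH(OH): –OH on an sp³ carbon → alcohol (secondary).
  CH(OCH3): pendant –OCH3: C–O–C with sp³ C, no adjacent C=O → ether.
  CH2OCH2: C–O–C with sp³ carbons on both sides and no adjacent C=O → ether.
  CH2COOCH2: –C(=O)–O–C with C on the carbonyl side → ester.
  CH=CH: C=C double bond → alkene.
  CH2OCH2: C–O–C with sp³ carbons on both sides and no adjacent C=O → ether.
  CH(OH): –OH on an sp³ carbon → alcohol (secondary).
  CH(OCH3): pendant –OCH3: C–O–C with sp³ C, no adjacent C=O → ether.
  CH(NO2): –NO2 on an sp³ carbon → nitro (the N=O is not a carbonyl).
  CH(Br): halogen on an sp³ carbon → alkyl halide.
  C6H5: –C6H5 phenyl ring → arene.
Ether appears at: CH(OCH3), CH2OCH2, CH2OCH2, CH(OCH3) → 4.

4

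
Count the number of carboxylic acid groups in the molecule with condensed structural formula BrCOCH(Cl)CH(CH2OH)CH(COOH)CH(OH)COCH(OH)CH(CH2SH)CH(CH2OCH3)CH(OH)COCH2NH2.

1

–C(=O)Br: carbonyl C bonded to C and to a halogen → acyl halide (not alkyl halide).
halogen on an sp³ carbon → alkyl halide.
pendant –CH2OH on an sp³ backbone C → alcohol.
pendant –COOH: carbonyl C bonded to C and –OH → carboxylic acid.
–OH on an sp³ carbon → alcohol (secondary).
–C(=O)– with carbon on both sides → ketone.
–OH on an sp³ carbon → alcohol (secondary).
pendant –CH2SH → thiol.
pendant –CH2OCH3: C–O–C linkage → ether.
–OH on an sp³ carbon → alcohol (secondary).
–C(=O)– with carbon on both sides → ketone.
–NH2 on an sp³ carbon with no adjacent C=O → amine.
Carboxylic acid appears at: CH(COOH) → 1.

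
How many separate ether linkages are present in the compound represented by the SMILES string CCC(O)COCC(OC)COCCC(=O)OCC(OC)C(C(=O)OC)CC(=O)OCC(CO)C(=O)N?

Taking each segment in turn:
  CH(OH): –OH on an sp³ carbon → alcohol (secondary).
  CH2OCH2: C–O–C with sp³ carbons on both sides and no adjacent C=O → ether.
  CH(OCH3): pendant –OCH3: C–O–C with sp³ C, no adjacent C=O → ether.
  CH2OCH2: C–O–C with sp³ carbons on both sides and no adjacent C=O → ether.
  CH2COOCH2: –C(=O)–O–C with C on the carbonyl side → ester.
  CH(OCH3): pendant –OCH3: C–O–C with sp³ C, no adjacent C=O → ether.
  CH(COOCH3): pendant –COOCH3: carbonyl C bonded to C and –OCH3 → ester.
  CH2COOCH2: –C(=O)–O–C with C on the carbonyl side → ester.
  CH(CH2OH): pendant –CH2OH on an sp³ backbone C → alcohol.
  CONH2: –C(=O)NH2: carbonyl C bonded to C and to N → amide (the N is not a separate amine).
Ether appears at: CH2OCH2, CH(OCH3), CH2OCH2, CH(OCH3) → 4.

4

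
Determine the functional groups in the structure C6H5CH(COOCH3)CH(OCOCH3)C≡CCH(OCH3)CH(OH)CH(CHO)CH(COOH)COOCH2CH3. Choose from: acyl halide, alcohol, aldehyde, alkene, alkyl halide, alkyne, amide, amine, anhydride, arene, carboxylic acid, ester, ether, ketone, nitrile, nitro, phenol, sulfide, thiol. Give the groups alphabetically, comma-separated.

alcohol, aldehyde, alkyne, arene, carboxylic acid, ester, ether

C6H5– phenyl ring → arene.
pendant –COOCH3: carbonyl C bonded to C and –OCH3 → ester.
pendant –OC(=O)CH3: an acyloxy group → ester.
C≡C triple bond → alkyne.
pendant –OCH3: C–O–C with sp³ C, no adjacent C=O → ether.
–OH on an sp³ carbon → alcohol (secondary).
pendant –CHO: carbonyl C bonded to C and H → aldehyde.
pendant –COOH: carbonyl C bonded to C and –OH → carboxylic acid.
–C(=O)OCH2CH3: carbonyl C bonded to C and to –OEt → ester.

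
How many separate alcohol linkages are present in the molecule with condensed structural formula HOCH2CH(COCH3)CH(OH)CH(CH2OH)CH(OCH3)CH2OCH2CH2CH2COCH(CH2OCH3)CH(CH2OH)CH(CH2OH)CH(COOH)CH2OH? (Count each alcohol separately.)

HO– on an sp³ carbon → alcohol.
pendant –COCH3: carbonyl C bonded to two carbons → ketone.
–OH on an sp³ carbon → alcohol (secondary).
pendant –CH2OH on an sp³ backbone C → alcohol.
pendant –OCH3: C–O–C with sp³ C, no adjacent C=O → ether.
C–O–C with sp³ carbons on both sides and no adjacent C=O → ether.
–C(=O)– with carbon on both sides → ketone.
pendant –CH2OCH3: C–O–C linkage → ether.
pendant –CH2OH on an sp³ backbone C → alcohol.
pendant –CH2OH on an sp³ backbone C → alcohol.
pendant –COOH: carbonyl C bonded to C and –OH → carboxylic acid.
–OH on an sp³ carbon → alcohol.
Alcohol appears at: HOCH2, CH(OH), CH(CH2OH), CH(CH2OH), CH(CH2OH), CH2OH → 6.

6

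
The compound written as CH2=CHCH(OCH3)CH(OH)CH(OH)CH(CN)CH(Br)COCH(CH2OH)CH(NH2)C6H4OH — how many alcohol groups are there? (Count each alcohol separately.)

3

Working along the chain:
  CH2=CH: C=C double bond → alkene.
  CH(OCH3): pendant –OCH3: C–O–C with sp³ C, no adjacent C=O → ether.
  CH(OH): –OH on an sp³ carbon → alcohol (secondary).
  CH(OH): –OH on an sp³ carbon → alcohol (secondary).
  CH(CN): pendant –C≡N: nitrile.
  CH(Br): halogen on an sp³ carbon → alkyl halide.
  CO: –C(=O)– with carbon on both sides → ketone.
  CH(CH2OH): pendant –CH2OH on an sp³ backbone C → alcohol.
  CH(NH2): –NH2 on an sp³ carbon with no adjacent C=O → amine.
  C6H4OH: –OH attached directly to an aromatic ring → phenol (not alcohol); the ring itself is an arene.
Alcohol appears at: CH(OH), CH(OH), CH(CH2OH) → 3.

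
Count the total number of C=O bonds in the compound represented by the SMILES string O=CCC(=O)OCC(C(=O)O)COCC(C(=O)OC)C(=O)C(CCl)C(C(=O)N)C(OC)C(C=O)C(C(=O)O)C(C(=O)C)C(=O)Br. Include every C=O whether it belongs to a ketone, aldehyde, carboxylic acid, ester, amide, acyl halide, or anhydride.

10

OHC: aldehyde, 1 C=O (running total 1).
CH2COOCH2: ester, 1 C=O (running total 2).
CH(COOH): carboxylic acid, 1 C=O (running total 3).
CH(COOCH3): ester, 1 C=O (running total 4).
CO: ketone, 1 C=O (running total 5).
CH(CONH2): amide, 1 C=O (running total 6).
CH(CHO): aldehyde, 1 C=O (running total 7).
CH(COOH): carboxylic acid, 1 C=O (running total 8).
CH(COCH3): ketone, 1 C=O (running total 9).
COBr: acyl halide, 1 C=O (running total 10).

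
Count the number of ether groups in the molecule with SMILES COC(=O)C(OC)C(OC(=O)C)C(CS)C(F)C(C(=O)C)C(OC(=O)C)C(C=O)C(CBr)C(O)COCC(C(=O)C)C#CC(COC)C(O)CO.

3

Reading the structure from left to right:
  CH3OOC: CH3O–C(=O)–: carbonyl C bonded to C and to –OCH3 → ester (not ketone + ether).
  CH(OCH3): pendant –OCH3: C–O–C with sp³ C, no adjacent C=O → ether.
  CH(OCOCH3): pendant –OC(=O)CH3: an acyloxy group → ester.
  CH(CH2SH): pendant –CH2SH → thiol.
  CH(F): halogen on an sp³ carbon → alkyl halide.
  CH(COCH3): pendant –COCH3: carbonyl C bonded to two carbons → ketone.
  CH(OCOCH3): pendant –OC(=O)CH3: an acyloxy group → ester.
  CH(CHO): pendant –CHO: carbonyl C bonded to C and H → aldehyde.
  CH(CH2Br): pendant –CH2X: halogen on sp³ carbon → alkyl halide.
  CH(OH): –OH on an sp³ carbon → alcohol (secondary).
  CH2OCH2: C–O–C with sp³ carbons on both sides and no adjacent C=O → ether.
  CH(COCH3): pendant –COCH3: carbonyl C bonded to two carbons → ketone.
  C≡C: C≡C triple bond → alkyne.
  CH(CH2OCH3): pendant –CH2OCH3: C–O–C linkage → ether.
  CH(OH): –OH on an sp³ carbon → alcohol (secondary).
  CH2OH: –OH on an sp³ carbon → alcohol.
Ether appears at: CH(OCH3), CH2OCH2, CH(CH2OCH3) → 3.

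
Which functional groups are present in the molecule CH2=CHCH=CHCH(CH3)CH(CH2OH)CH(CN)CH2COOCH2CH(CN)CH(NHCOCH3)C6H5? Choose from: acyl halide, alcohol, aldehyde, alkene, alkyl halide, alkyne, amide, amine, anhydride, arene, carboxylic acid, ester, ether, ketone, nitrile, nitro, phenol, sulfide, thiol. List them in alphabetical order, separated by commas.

Working along the chain:
  CH2=CH: C=C double bond → alkene.
  CH=CH: C=C double bond → alkene.
  CH(CH2OH): pendant –CH2OH on an sp³ backbone C → alcohol.
  CH(CN): pendant –C≡N: nitrile.
  CH2COOCH2: –C(=O)–O–C with C on the carbonyl side → ester.
  CH(CN): pendant –C≡N: nitrile.
  CH(NHCOCH3): pendant –NHC(=O)CH3: N bonded to a carbonyl → amide (not amine).
  C6H5: –C6H5 phenyl ring → arene.

alcohol, alkene, amide, arene, ester, nitrile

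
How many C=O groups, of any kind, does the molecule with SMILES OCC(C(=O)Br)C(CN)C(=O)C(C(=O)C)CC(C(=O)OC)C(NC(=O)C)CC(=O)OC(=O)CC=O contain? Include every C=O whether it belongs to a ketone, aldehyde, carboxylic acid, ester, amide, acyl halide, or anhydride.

8

CH(COBr): acyl halide, 1 C=O (running total 1).
CO: ketone, 1 C=O (running total 2).
CH(COCH3): ketone, 1 C=O (running total 3).
CH(COOCH3): ester, 1 C=O (running total 4).
CH(NHCOCH3): amide, 1 C=O (running total 5).
CH2CO-O-COCH2: anhydride, 2 C=O (running total 7).
CHO: aldehyde, 1 C=O (running total 8).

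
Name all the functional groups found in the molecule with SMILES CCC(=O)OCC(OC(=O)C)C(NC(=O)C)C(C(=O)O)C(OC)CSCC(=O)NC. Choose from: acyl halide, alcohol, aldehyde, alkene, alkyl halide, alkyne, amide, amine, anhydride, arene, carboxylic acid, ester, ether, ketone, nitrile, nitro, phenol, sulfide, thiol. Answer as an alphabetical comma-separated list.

Reading the structure from left to right:
  CH2COOCH2: –C(=O)–O–C with C on the carbonyl side → ester.
  CH(OCOCH3): pendant –OC(=O)CH3: an acyloxy group → ester.
  CH(NHCOCH3): pendant –NHC(=O)CH3: N bonded to a carbonyl → amide (not amine).
  CH(COOH): pendant –COOH: carbonyl C bonded to C and –OH → carboxylic acid.
  CH(OCH3): pendant –OCH3: C–O–C with sp³ C, no adjacent C=O → ether.
  CH2SCH2: C–S–C linkage → sulfide (thioether).
  CONHCH3: –C(=O)NHCH3: carbonyl C bonded to C and to N → amide (the N is not an amine).

amide, carboxylic acid, ester, ether, sulfide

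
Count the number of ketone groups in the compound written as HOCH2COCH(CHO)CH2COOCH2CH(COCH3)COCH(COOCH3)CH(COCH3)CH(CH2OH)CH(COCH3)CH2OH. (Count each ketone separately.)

Working along the chain:
  HOCH2: HO– on an sp³ carbon → alcohol.
  CO: –C(=O)– with carbon on both sides → ketone.
  CH(CHO): pendant –CHO: carbonyl C bonded to C and H → aldehyde.
  CH2COOCH2: –C(=O)–O–C with C on the carbonyl side → ester.
  CH(COCH3): pendant –COCH3: carbonyl C bonded to two carbons → ketone.
  CO: –C(=O)– with carbon on both sides → ketone.
  CH(COOCH3): pendant –COOCH3: carbonyl C bonded to C and –OCH3 → ester.
  CH(COCH3): pendant –COCH3: carbonyl C bonded to two carbons → ketone.
  CH(CH2OH): pendant –CH2OH on an sp³ backbone C → alcohol.
  CH(COCH3): pendant –COCH3: carbonyl C bonded to two carbons → ketone.
  CH2OH: –OH on an sp³ carbon → alcohol.
Ketone appears at: CO, CH(COCH3), CO, CH(COCH3), CH(COCH3) → 5.

5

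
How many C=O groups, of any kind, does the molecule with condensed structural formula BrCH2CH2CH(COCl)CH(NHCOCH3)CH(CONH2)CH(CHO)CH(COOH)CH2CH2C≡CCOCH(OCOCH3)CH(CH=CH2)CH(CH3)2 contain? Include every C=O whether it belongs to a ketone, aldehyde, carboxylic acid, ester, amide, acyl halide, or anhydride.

CH(COCl): acyl halide, 1 C=O (running total 1).
CH(NHCOCH3): amide, 1 C=O (running total 2).
CH(CONH2): amide, 1 C=O (running total 3).
CH(CHO): aldehyde, 1 C=O (running total 4).
CH(COOH): carboxylic acid, 1 C=O (running total 5).
CO: ketone, 1 C=O (running total 6).
CH(OCOCH3): ester, 1 C=O (running total 7).

7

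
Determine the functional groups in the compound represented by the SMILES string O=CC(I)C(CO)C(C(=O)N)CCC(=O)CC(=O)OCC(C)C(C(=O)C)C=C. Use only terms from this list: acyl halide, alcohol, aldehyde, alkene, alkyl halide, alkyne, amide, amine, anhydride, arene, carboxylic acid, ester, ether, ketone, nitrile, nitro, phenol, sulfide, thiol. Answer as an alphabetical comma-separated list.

Working along the chain:
  OHC: terminal –CHO: carbonyl C bonded to H and C → aldehyde.
  CH(I): halogen on an sp³ carbon → alkyl halide.
  CH(CH2OH): pendant –CH2OH on an sp³ backbone C → alcohol.
  CH(CONH2): pendant –CONH2: carbonyl C bonded to C and N → amide.
  CO: –C(=O)– with carbon on both sides → ketone.
  CH2COOCH2: –C(=O)–O–C with C on the carbonyl side → ester.
  CH(COCH3): pendant –COCH3: carbonyl C bonded to two carbons → ketone.
  CH=CH2: C=C double bond → alkene.

alcohol, aldehyde, alkene, alkyl halide, amide, ester, ketone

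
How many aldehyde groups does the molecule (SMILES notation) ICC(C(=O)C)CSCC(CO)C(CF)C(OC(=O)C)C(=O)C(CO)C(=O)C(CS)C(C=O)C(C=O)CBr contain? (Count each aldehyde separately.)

halogen on an sp³ carbon → alkyl halide.
pendant –COCH3: carbonyl C bonded to two carbons → ketone.
C–S–C linkage → sulfide (thioether).
pendant –CH2OH on an sp³ backbone C → alcohol.
pendant –CH2X: halogen on sp³ carbon → alkyl halide.
pendant –OC(=O)CH3: an acyloxy group → ester.
–C(=O)– with carbon on both sides → ketone.
pendant –CH2OH on an sp³ backbone C → alcohol.
–C(=O)– with carbon on both sides → ketone.
pendant –CH2SH → thiol.
pendant –CHO: carbonyl C bonded to C and H → aldehyde.
pendant –CHO: carbonyl C bonded to C and H → aldehyde.
halogen on an sp³ carbon → alkyl halide.
Aldehyde appears at: CH(CHO), CH(CHO) → 2.

2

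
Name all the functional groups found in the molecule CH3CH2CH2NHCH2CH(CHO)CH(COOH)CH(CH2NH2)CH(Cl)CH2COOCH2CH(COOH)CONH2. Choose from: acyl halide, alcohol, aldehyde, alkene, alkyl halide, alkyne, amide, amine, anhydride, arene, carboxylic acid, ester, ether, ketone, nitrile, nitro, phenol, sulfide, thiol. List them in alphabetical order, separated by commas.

aldehyde, alkyl halide, amide, amine, carboxylic acid, ester

Taking each segment in turn:
  CH2NHCH2: C–N–C with sp³ carbons and no adjacent C=O → amine (secondary).
  CH(CHO): pendant –CHO: carbonyl C bonded to C and H → aldehyde.
  CH(COOH): pendant –COOH: carbonyl C bonded to C and –OH → carboxylic acid.
  CH(CH2NH2): pendant –CH2NH2: N on sp³ C, no adjacent C=O → amine.
  CH(Cl): halogen on an sp³ carbon → alkyl halide.
  CH2COOCH2: –C(=O)–O–C with C on the carbonyl side → ester.
  CH(COOH): pendant –COOH: carbonyl C bonded to C and –OH → carboxylic acid.
  CONH2: –C(=O)NH2: carbonyl C bonded to C and to N → amide (the N is not a separate amine).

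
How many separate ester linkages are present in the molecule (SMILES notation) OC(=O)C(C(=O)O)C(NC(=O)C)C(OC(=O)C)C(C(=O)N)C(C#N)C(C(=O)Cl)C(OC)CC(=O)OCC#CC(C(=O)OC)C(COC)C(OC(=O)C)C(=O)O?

4

Reading the structure from left to right:
  HOOC: –COOH: carbonyl C bonded to –OH and C → carboxylic acid (the –OH is not a separate alcohol).
  CH(COOH): pendant –COOH: carbonyl C bonded to C and –OH → carboxylic acid.
  CH(NHCOCH3): pendant –NHC(=O)CH3: N bonded to a carbonyl → amide (not amine).
  CH(OCOCH3): pendant –OC(=O)CH3: an acyloxy group → ester.
  CH(CONH2): pendant –CONH2: carbonyl C bonded to C and N → amide.
  CH(CN): pendant –C≡N: nitrile.
  CH(COCl): pendant –C(=O)X: carbonyl C bonded to C and halogen → acyl halide.
  CH(OCH3): pendant –OCH3: C–O–C with sp³ C, no adjacent C=O → ether.
  CH2COOCH2: –C(=O)–O–C with C on the carbonyl side → ester.
  C≡C: C≡C triple bond → alkyne.
  CH(COOCH3): pendant –COOCH3: carbonyl C bonded to C and –OCH3 → ester.
  CH(CH2OCH3): pendant –CH2OCH3: C–O–C linkage → ether.
  CH(OCOCH3): pendant –OC(=O)CH3: an acyloxy group → ester.
  COOH: –COOH: carbonyl C bonded to –OH and C → carboxylic acid (the –OH is not a separate alcohol).
Ester appears at: CH(OCOCH3), CH2COOCH2, CH(COOCH3), CH(OCOCH3) → 4.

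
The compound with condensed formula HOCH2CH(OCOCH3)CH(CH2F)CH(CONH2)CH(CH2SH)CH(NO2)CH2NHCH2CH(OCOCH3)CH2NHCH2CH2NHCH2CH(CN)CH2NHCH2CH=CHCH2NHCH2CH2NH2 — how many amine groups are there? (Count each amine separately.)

Working along the chain:
  HOCH2: HO– on an sp³ carbon → alcohol.
  CH(OCOCH3): pendant –OC(=O)CH3: an acyloxy group → ester.
  CH(CH2F): pendant –CH2X: halogen on sp³ carbon → alkyl halide.
  CH(CONH2): pendant –CONH2: carbonyl C bonded to C and N → amide.
  CH(CH2SH): pendant –CH2SH → thiol.
  CH(NO2): –NO2 on an sp³ carbon → nitro (the N=O is not a carbonyl).
  CH2NHCH2: C–N–C with sp³ carbons and no adjacent C=O → amine (secondary).
  CH(OCOCH3): pendant –OC(=O)CH3: an acyloxy group → ester.
  CH2NHCH2: C–N–C with sp³ carbons and no adjacent C=O → amine (secondary).
  CH2NHCH2: C–N–C with sp³ carbons and no adjacent C=O → amine (secondary).
  CH(CN): pendant –C≡N: nitrile.
  CH2NHCH2: C–N–C with sp³ carbons and no adjacent C=O → amine (secondary).
  CH=CH: C=C double bond → alkene.
  CH2NHCH2: C–N–C with sp³ carbons and no adjacent C=O → amine (secondary).
  CH2NH2: –NH2 on an sp³ carbon with no adjacent C=O → amine.
Amine appears at: CH2NHCH2, CH2NHCH2, CH2NHCH2, CH2NHCH2, CH2NHCH2, CH2NH2 → 6.

6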